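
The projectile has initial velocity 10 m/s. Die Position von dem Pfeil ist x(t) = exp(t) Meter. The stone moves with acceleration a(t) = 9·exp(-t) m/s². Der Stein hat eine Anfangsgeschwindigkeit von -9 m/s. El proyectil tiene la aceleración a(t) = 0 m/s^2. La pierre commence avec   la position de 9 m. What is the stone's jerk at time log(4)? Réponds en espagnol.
Partiendo de la aceleración a(t) = 9·exp(-t), tomamos 1 derivada. La derivada de la aceleración da la sacudida: j(t) = -9·exp(-t). Tenemos la sacudida j(t) = -9·exp(-t). Sustituyendo t = log(4): j(log(4)) = -9/4.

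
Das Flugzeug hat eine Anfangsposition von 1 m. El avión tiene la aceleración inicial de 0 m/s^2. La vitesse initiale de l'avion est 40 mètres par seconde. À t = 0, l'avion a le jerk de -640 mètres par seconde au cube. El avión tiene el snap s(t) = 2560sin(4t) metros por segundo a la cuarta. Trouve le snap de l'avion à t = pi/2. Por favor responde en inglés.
Using s(t) = 2560·sin(4·t) and substituting t = pi/2, we find s = 0.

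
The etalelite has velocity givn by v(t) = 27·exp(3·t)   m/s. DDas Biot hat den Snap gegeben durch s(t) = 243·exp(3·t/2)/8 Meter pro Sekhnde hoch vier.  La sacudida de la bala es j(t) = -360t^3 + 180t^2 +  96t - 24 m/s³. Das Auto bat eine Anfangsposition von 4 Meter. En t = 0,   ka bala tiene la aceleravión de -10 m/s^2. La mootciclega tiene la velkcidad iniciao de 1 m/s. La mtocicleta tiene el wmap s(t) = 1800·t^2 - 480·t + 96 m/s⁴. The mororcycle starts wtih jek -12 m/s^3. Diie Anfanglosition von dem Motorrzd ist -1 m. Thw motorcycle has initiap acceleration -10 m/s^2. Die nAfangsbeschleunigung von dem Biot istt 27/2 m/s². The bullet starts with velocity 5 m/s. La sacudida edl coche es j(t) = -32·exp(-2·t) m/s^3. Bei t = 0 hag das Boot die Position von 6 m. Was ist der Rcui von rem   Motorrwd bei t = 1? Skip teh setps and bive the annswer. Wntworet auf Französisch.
j(1) = 444.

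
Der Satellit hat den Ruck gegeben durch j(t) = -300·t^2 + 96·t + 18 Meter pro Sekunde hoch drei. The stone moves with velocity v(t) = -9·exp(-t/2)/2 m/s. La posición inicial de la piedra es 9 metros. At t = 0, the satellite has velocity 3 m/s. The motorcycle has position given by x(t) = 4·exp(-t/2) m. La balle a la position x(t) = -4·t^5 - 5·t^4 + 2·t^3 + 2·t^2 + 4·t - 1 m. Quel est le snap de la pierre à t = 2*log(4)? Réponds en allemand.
Wir müssen unsere Gleichung für die Geschwindigkeit v(t) = -9·exp(-t/2)/2 3-mal ableiten. Durch Ableiten von der Geschwindigkeit erhalten wir die Beschleunigung: a(t) = 9·exp(-t/2)/4. Durch Ableiten von der Beschleunigung erhalten wir den Ruck: j(t) = -9·exp(-t/2)/8. Die Ableitung von dem Ruck ergibt den Snap: s(t) = 9·exp(-t/2)/16. Wir haben den Snap s(t) = 9·exp(-t/2)/16. Durch Einsetzen von t = 2*log(4): s(2*log(4)) = 9/64.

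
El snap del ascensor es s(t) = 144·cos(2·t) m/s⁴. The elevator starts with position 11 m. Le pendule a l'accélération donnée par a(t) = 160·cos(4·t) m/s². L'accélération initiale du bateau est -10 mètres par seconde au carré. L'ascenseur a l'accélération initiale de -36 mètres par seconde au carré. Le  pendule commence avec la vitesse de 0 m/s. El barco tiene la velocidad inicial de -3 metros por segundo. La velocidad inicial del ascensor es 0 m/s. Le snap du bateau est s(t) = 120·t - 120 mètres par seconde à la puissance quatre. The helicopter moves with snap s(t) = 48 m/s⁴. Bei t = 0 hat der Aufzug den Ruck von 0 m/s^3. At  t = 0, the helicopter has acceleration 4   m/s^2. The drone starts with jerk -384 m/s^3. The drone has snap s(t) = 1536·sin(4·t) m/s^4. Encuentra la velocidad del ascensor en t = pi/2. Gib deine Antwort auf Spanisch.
Partiendo del snap s(t) = 144·cos(2·t), tomamos 3 integrales. La integral del snap es la sacudida. Usando j(0) = 0, obtenemos j(t) = 72·sin(2·t). La antiderivada de la sacudida, con a(0) = -36, da la aceleración: a(t) = -36·cos(2·t). La antiderivada de la aceleración, con v(0) = 0, da la velocidad: v(t) = -18·sin(2·t). Usando v(t) = -18·sin(2·t) y sustituyendo t = pi/2, encontramos v = 0.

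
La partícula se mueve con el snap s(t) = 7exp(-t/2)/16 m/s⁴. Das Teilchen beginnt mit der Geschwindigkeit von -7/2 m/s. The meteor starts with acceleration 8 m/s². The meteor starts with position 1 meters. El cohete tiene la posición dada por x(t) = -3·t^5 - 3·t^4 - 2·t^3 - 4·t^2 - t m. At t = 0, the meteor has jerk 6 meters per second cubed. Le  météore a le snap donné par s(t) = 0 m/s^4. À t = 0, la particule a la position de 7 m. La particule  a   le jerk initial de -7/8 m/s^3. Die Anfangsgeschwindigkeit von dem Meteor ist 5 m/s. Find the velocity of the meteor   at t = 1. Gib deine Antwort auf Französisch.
Nous devons intégrer notre équation du snap s(t) = 0 3 fois. En intégrant le snap et en utilisant la condition initiale j(0) = 6, nous obtenons j(t) = 6. La primitive du jerk est l'accélération. En utilisant a(0) = 8, nous obtenons a(t) = 6·t + 8. La primitive de l'accélération est la vitesse. En utilisant v(0) = 5, nous obtenons v(t) = 3·t^2 + 8·t + 5. De l'équation de la vitesse v(t) = 3·t^2 + 8·t + 5, nous substituons t = 1 pour obtenir v = 16.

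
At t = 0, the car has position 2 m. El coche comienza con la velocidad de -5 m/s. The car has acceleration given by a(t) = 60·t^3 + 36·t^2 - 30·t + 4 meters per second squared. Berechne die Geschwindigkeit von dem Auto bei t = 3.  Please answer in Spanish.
Debemos encontrar la integral de nuestra ecuación de la aceleración a(t) = 60·t^3 + 36·t^2 - 30·t + 4 1 vez. Tomando ∫a(t)dt y aplicando v(0) = -5, encontramos v(t) = 15·t^4 + 12·t^3 - 15·t^2 + 4·t - 5. Usando v(t) = 15·t^4 + 12·t^3 - 15·t^2 + 4·t - 5 y sustituyendo t = 3, encontramos v = 1411.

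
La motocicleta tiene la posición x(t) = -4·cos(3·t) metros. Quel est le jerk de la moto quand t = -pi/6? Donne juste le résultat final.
Le jerk à t = -pi/6 est j = 108.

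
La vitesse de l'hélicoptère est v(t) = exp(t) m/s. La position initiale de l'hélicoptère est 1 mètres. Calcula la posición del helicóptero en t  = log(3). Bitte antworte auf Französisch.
Nous devons trouver la primitive de notre équation de la vitesse v(t) = exp(t) 1 fois. L'intégrale de la vitesse, avec x(0) = 1, donne la position: x(t) = exp(t). En utilisant x(t) = exp(t) et en substituant t = log(3), nous trouvons x = 3.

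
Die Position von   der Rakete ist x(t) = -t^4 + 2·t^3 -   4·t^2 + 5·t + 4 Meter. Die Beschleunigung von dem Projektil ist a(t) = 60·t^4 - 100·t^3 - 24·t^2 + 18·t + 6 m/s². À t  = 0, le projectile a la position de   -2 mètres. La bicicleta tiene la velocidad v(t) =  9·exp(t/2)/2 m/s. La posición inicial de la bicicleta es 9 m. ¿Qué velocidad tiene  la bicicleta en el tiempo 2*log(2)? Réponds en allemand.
Mit v(t) = 9·exp(t/2)/2 und Einsetzen von t = 2*log(2), finden wir v = 9.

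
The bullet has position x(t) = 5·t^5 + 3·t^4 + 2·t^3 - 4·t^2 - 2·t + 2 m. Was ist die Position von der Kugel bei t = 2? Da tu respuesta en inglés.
We have position x(t) = 5·t^5 + 3·t^4 + 2·t^3 - 4·t^2 - 2·t + 2. Substituting t = 2: x(2) = 206.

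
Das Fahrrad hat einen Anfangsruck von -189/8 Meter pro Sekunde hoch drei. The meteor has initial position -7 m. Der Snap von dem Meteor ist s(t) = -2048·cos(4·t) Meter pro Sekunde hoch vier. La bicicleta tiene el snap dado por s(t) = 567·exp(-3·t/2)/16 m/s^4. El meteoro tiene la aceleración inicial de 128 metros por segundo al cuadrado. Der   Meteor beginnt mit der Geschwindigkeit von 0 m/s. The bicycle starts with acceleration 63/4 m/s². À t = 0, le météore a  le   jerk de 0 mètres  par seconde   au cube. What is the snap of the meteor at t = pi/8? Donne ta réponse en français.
De l'équation du snap s(t) = -2048·cos(4·t), nous substituons t = pi/8 pour obtenir s = 0.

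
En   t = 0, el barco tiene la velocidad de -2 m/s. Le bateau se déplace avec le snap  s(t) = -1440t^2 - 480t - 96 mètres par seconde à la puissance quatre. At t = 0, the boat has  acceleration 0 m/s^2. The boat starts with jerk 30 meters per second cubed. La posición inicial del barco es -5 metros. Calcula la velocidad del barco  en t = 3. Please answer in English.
To find the answer, we compute 3 integrals of s(t) = -1440·t^2 - 480·t - 96. Finding the integral of s(t) and using j(0) = 30: j(t) = -480·t^3 - 240·t^2 - 96·t + 30. The integral of jerk, with a(0) = 0, gives acceleration: a(t) = 2·t·(-60·t^3 - 40·t^2 - 24·t + 15). The integral of acceleration, with v(0) = -2, gives velocity: v(t) = -24·t^5 - 20·t^4 - 16·t^3 + 15·t^2 - 2. From the given velocity equation v(t) = -24·t^5 - 20·t^4 - 16·t^3 + 15·t^2 - 2, we substitute t = 3 to get v = -7751.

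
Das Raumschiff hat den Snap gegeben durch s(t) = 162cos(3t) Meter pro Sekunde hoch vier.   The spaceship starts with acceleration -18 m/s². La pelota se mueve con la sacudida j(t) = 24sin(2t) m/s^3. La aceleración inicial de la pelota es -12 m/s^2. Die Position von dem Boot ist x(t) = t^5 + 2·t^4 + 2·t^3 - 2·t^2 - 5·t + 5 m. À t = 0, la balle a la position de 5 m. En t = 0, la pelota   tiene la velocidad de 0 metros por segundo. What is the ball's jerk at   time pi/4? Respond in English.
From the given jerk equation j(t) = 24·sin(2·t), we substitute t = pi/4 to get j = 24.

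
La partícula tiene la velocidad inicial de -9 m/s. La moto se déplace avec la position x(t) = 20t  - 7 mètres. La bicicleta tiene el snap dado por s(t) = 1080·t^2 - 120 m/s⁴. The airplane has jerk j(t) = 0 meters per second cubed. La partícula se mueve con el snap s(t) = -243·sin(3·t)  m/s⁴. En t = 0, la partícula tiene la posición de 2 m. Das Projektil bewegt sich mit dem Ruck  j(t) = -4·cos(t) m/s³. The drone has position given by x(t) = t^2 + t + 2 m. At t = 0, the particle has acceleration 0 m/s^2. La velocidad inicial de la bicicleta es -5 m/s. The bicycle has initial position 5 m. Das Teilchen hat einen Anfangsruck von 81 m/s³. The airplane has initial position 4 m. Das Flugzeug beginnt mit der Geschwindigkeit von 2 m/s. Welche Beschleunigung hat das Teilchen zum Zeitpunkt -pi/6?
Wir müssen unsere Gleichung für den Snap s(t) = -243·sin(3·t) 2-mal integrieren. Das Integral von dem Snap ist der Ruck. Mit j(0) = 81 erhalten wir j(t) = 81·cos(3·t). Das Integral von dem Ruck ist die Beschleunigung. Mit a(0) = 0 erhalten wir a(t) = 27·sin(3·t). Mit a(t) = 27·sin(3·t) und Einsetzen von t = -pi/6, finden wir a = -27.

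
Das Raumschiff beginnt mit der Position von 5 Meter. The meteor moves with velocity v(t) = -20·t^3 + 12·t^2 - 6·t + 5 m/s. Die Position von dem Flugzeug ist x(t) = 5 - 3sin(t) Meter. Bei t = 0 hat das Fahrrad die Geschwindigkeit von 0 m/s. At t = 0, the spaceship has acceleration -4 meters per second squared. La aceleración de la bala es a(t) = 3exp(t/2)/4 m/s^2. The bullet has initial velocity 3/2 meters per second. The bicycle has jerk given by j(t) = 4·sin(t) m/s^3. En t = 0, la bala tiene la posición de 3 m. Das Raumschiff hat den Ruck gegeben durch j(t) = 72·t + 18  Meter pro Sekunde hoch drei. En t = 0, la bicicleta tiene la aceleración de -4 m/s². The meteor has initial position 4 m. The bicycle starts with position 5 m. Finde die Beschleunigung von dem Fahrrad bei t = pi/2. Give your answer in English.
To find the answer, we compute 1 antiderivative of j(t) = 4·sin(t). Taking ∫j(t)dt and applying a(0) = -4, we find a(t) = -4·cos(t). We have acceleration a(t) = -4·cos(t). Substituting t = pi/2: a(pi/2) = 0.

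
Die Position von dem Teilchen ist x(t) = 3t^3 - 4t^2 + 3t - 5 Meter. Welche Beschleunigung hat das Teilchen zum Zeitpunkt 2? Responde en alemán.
Ausgehend von der Position x(t) = 3·t^3 - 4·t^2 + 3·t - 5, nehmen wir 2 Ableitungen. Durch Ableiten von der Position erhalten wir die Geschwindigkeit: v(t) = 9·t^2 - 8·t + 3. Mit d/dt von v(t) finden wir a(t) = 18·t - 8. Mit a(t) = 18·t - 8 und Einsetzen von t = 2, finden wir a = 28.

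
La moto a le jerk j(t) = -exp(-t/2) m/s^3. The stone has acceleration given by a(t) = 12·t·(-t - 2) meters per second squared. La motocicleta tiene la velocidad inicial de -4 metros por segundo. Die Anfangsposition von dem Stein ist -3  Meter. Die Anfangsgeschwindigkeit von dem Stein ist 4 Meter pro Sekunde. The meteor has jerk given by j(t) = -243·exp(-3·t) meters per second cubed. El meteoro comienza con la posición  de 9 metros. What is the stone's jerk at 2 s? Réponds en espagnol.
Debemos derivar nuestra ecuación de la aceleración a(t) = 12·t·(-t - 2) 1 vez. Derivando la aceleración, obtenemos la sacudida: j(t) = -24·t - 24. Usando j(t) = -24·t - 24 y sustituyendo t = 2, encontramos j = -72.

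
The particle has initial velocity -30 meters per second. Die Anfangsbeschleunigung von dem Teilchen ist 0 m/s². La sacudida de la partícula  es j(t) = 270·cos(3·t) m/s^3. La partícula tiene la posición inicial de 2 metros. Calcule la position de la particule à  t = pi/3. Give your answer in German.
Ausgehend von dem Ruck j(t) = 270·cos(3·t), nehmen wir 3 Integrale. Durch Integration von dem Ruck und Verwendung der Anfangsbedingung a(0) = 0, erhalten wir a(t) = 90·sin(3·t). Mit ∫a(t)dt und Anwendung von v(0) = -30, finden wir v(t) = -30·cos(3·t). Das Integral von der Geschwindigkeit ist die Position. Mit x(0) = 2 erhalten wir x(t) = 2 - 10·sin(3·t). Aus der Gleichung für die Position x(t) = 2 - 10·sin(3·t), setzen wir t = pi/3 ein und erhalten x = 2.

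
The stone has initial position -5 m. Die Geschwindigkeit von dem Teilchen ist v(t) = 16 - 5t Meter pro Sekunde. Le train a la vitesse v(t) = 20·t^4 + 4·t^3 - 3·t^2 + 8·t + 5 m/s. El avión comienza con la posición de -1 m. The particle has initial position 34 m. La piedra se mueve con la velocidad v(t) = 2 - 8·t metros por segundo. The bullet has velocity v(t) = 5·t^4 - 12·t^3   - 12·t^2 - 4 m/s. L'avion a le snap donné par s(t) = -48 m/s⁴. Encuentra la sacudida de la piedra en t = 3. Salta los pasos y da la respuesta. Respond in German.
Die Antwort ist 0.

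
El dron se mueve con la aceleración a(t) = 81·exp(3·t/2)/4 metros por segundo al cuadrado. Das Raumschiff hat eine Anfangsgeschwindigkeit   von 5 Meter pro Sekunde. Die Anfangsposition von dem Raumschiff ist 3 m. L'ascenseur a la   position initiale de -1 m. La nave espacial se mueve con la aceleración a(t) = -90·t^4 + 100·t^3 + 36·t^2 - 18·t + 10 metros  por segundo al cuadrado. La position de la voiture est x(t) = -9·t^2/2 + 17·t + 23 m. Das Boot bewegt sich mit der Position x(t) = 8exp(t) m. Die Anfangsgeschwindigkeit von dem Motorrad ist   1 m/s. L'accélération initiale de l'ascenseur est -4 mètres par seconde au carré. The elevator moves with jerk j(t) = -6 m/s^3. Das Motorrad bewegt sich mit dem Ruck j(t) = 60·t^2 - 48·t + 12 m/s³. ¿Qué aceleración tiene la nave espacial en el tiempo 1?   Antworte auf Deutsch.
Wir haben die Beschleunigung a(t) = -90·t^4 + 100·t^3 + 36·t^2 - 18·t + 10. Durch Einsetzen von t = 1: a(1) = 38.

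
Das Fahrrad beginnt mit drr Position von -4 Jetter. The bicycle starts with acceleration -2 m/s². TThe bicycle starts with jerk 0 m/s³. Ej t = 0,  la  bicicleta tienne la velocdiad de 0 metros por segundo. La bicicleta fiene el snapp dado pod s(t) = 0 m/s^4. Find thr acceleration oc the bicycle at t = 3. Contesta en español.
Debemos encontrar la antiderivada de nuestra ecuación del snap s(t) = 0 2 veces. La integral del snap, con j(0) = 0, da la sacudida: j(t) = 0. Integrando la sacudida y usando la condición inicial a(0) = -2, obtenemos a(t) = -2. De la ecuación de la aceleración a(t) = -2, sustituimos t = 3 para obtener a = -2.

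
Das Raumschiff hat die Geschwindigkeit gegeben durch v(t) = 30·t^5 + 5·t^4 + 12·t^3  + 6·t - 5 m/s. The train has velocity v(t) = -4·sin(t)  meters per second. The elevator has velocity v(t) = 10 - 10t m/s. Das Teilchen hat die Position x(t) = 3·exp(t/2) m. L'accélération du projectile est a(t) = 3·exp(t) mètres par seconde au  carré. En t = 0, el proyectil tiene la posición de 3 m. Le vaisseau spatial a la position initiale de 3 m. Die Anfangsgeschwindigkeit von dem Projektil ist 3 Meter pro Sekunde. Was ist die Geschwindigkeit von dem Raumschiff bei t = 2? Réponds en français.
Nous avons la vitesse v(t) = 30·t^5 + 5·t^4 + 12·t^3 + 6·t - 5. En substituant t = 2: v(2) = 1143.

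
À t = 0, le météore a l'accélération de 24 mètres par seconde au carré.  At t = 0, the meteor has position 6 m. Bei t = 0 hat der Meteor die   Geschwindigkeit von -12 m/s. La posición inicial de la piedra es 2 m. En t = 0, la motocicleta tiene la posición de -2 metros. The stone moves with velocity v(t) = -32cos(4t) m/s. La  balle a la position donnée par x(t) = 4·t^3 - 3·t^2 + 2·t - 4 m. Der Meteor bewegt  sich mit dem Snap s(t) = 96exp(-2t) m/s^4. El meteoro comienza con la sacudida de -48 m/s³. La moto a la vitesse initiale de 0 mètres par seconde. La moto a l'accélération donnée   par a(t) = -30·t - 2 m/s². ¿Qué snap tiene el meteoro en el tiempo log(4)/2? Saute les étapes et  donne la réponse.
La respuesta es 24.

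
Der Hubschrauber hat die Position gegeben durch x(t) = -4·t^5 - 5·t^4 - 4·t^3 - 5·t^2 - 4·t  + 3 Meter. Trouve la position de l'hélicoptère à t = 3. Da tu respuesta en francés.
En utilisant x(t) = -4·t^5 - 5·t^4 - 4·t^3 - 5·t^2 - 4·t + 3 et en substituant t = 3, nous trouvons x = -1539.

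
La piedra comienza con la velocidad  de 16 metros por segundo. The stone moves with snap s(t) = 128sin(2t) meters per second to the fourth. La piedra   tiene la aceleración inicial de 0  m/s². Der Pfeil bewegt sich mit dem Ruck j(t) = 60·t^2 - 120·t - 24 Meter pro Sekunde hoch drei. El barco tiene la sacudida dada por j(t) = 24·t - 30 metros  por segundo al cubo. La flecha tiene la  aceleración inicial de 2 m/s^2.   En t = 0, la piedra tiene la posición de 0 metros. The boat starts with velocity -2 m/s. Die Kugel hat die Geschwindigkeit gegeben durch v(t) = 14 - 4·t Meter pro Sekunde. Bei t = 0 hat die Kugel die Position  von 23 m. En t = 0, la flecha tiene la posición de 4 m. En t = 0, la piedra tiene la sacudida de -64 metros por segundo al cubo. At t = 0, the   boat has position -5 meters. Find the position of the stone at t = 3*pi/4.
Starting from snap s(t) = 128·sin(2·t), we take 4 antiderivatives. The antiderivative of snap is jerk. Using j(0) = -64, we get j(t) = -64·cos(2·t). The antiderivative of jerk is acceleration. Using a(0) = 0, we get a(t) = -32·sin(2·t). The integral of acceleration, with v(0) = 16, gives velocity: v(t) = 16·cos(2·t). The antiderivative of velocity, with x(0) = 0, gives position: x(t) = 8·sin(2·t). We have position x(t) = 8·sin(2·t). Substituting t = 3*pi/4: x(3*pi/4) = -8.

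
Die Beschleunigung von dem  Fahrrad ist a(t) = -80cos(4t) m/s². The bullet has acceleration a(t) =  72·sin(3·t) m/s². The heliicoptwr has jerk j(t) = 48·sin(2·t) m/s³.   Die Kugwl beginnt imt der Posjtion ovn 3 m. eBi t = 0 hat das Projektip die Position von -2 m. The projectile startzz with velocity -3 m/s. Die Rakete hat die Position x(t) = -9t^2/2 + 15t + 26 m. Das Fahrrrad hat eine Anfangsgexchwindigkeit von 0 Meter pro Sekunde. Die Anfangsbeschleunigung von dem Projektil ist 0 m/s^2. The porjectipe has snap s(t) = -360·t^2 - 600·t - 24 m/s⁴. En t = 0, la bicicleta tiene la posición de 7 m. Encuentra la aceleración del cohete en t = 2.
Debemos derivar nuestra ecuación de la posición x(t) = -9·t^2/2 + 15·t + 26 2 veces. Derivando la posición, obtenemos la velocidad: v(t) = 15 - 9·t. Derivando la velocidad, obtenemos la aceleración: a(t) = -9. Tenemos la aceleración a(t) = -9. Sustituyendo t = 2: a(2) = -9.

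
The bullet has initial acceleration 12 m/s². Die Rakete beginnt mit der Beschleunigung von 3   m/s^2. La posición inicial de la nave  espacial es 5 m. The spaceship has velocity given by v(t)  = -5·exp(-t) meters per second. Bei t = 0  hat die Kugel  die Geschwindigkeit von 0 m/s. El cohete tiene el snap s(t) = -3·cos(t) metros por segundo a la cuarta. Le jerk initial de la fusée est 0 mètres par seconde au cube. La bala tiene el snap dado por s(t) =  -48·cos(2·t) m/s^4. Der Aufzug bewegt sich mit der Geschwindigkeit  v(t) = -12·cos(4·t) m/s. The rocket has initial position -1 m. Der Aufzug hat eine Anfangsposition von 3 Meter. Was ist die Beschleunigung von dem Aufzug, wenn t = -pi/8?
Wir müssen unsere Gleichung für die Geschwindigkeit v(t) = -12·cos(4·t) 1-mal ableiten. Durch Ableiten von der Geschwindigkeit erhalten wir die Beschleunigung: a(t) = 48·sin(4·t). Wir haben die Beschleunigung a(t) = 48·sin(4·t). Durch Einsetzen von t = -pi/8: a(-pi/8) = -48.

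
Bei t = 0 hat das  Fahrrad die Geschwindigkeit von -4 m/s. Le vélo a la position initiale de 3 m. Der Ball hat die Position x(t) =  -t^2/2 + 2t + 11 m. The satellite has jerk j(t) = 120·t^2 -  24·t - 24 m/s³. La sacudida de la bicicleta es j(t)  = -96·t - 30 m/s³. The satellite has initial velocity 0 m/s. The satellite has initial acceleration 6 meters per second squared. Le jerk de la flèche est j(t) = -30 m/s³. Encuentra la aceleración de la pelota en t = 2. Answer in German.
Um dies zu lösen, müssen wir 2 Ableitungen unserer Gleichung für die Position x(t) = -t^2/2 + 2·t + 11 nehmen. Durch Ableiten von der Position erhalten wir die Geschwindigkeit: v(t) = 2 - t. Mit d/dt von v(t) finden wir a(t) = -1. Aus der Gleichung für die Beschleunigung a(t) = -1, setzen wir t = 2 ein und erhalten a = -1.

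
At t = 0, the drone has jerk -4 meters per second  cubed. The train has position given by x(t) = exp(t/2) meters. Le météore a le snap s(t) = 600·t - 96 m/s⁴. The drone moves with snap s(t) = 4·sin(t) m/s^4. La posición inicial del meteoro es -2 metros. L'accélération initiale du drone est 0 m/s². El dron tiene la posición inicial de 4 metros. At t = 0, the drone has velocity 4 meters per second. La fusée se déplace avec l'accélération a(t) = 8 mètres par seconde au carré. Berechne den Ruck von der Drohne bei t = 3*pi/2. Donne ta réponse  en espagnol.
Para resolver esto, necesitamos tomar 1 antiderivada de nuestra ecuación del snap s(t) = 4·sin(t). La integral del snap es la sacudida. Usando j(0) = -4, obtenemos j(t) = -4·cos(t). Tenemos la sacudida j(t) = -4·cos(t). Sustituyendo t = 3*pi/2: j(3*pi/2) = 0.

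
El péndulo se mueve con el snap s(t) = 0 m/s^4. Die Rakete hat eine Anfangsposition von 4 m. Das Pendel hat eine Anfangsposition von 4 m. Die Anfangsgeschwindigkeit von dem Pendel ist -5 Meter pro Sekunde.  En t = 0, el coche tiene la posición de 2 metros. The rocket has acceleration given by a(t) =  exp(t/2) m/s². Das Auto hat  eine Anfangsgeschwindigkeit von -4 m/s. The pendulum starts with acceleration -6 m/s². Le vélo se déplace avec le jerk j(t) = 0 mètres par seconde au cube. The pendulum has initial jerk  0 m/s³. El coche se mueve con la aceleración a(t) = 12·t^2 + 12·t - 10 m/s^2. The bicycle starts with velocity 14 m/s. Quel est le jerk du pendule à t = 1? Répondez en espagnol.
Para resolver esto, necesitamos tomar 1 integral de nuestra ecuación del snap s(t) = 0. Integrando el snap y usando la condición inicial j(0) = 0, obtenemos j(t) = 0. De la ecuación de la sacudida j(t) = 0, sustituimos t = 1 para obtener j = 0.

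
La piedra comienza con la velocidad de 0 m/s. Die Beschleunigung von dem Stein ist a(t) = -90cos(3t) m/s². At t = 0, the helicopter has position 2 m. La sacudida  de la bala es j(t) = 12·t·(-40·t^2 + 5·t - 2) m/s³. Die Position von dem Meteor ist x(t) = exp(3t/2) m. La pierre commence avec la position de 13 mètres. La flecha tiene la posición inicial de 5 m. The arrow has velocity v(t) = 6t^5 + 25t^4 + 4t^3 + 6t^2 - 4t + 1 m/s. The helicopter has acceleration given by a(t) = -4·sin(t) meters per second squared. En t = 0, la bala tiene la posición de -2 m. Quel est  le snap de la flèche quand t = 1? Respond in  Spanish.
Partiendo de la velocidad v(t) = 6·t^5 + 25·t^4 + 4·t^3 + 6·t^2 - 4·t + 1, tomamos 3 derivadas. Derivando la velocidad, obtenemos la aceleración: a(t) = 30·t^4 + 100·t^3 + 12·t^2 + 12·t - 4. La derivada de la aceleración da la sacudida: j(t) = 120·t^3 + 300·t^2 + 24·t + 12. Derivando la sacudida, obtenemos el snap: s(t) = 360·t^2 + 600·t + 24. De la ecuación del snap s(t) = 360·t^2 + 600·t + 24, sustituimos t = 1 para obtener s = 984.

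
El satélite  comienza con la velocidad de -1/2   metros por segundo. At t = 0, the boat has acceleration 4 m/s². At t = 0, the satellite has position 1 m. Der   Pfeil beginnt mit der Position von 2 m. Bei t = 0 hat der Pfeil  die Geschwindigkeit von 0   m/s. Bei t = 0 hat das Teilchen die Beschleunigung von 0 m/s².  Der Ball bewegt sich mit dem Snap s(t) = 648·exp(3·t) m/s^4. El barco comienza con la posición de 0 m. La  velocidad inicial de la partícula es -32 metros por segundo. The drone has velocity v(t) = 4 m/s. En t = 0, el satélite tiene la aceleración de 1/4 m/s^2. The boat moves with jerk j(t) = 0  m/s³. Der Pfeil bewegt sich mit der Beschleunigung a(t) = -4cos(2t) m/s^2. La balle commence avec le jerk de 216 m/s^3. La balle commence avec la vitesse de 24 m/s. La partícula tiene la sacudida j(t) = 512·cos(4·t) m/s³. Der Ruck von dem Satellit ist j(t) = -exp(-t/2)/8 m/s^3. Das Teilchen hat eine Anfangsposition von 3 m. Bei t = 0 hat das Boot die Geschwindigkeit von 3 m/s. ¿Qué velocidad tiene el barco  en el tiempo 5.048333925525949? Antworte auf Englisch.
To find the answer, we compute 2 integrals of j(t) = 0. Taking ∫j(t)dt and applying a(0) = 4, we find a(t) = 4. Integrating acceleration and using the initial condition v(0) = 3, we get v(t) = 4·t + 3. Using v(t) = 4·t + 3 and substituting t = 5.048333925525949, we find v = 23.1933357021038.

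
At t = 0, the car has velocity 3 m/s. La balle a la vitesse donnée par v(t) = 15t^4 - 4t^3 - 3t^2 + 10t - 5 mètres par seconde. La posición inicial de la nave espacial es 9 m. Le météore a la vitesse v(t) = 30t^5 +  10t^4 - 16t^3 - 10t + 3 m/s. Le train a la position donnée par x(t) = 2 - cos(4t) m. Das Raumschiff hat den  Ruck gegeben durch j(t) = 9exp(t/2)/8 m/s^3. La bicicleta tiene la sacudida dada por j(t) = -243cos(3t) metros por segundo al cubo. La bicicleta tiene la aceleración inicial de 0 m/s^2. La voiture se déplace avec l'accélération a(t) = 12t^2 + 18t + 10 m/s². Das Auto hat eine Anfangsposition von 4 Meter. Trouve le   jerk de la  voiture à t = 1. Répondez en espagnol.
Partiendo de la aceleración a(t) = 12·t^2 + 18·t + 10, tomamos 1 derivada. Tomando d/dt de a(t), encontramos j(t) = 24·t + 18. Usando j(t) = 24·t + 18 y sustituyendo t = 1, encontramos j = 42.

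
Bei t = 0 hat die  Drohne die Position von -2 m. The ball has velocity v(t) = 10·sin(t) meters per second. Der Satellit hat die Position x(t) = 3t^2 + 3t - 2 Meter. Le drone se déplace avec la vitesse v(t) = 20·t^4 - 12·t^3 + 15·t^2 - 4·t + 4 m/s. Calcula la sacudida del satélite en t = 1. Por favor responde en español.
Partiendo de la posición x(t) = 3·t^2 + 3·t - 2, tomamos 3 derivadas. Derivando la posición, obtenemos la velocidad: v(t) = 6·t + 3. Derivando la velocidad, obtenemos la aceleración: a(t) = 6. Tomando d/dt de a(t), encontramos j(t) = 0. De la ecuación de la sacudida j(t) = 0, sustituimos t = 1 para obtener j = 0.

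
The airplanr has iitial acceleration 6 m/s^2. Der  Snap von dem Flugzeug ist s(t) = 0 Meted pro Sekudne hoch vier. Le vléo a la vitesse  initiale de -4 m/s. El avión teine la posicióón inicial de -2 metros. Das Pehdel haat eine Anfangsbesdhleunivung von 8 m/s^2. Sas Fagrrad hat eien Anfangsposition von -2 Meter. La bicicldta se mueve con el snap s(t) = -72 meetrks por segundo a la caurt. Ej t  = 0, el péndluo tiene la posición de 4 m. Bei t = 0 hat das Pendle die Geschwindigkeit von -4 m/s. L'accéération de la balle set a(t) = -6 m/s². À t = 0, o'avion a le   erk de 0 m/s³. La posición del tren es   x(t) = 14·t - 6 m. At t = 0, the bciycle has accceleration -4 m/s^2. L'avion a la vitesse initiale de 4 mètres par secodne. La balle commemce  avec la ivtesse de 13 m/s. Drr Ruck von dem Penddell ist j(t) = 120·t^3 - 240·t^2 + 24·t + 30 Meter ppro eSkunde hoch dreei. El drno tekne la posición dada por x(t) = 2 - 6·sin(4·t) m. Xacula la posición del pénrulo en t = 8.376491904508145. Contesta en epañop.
Necesitamos integrar nuestra ecuación de la sacudida j(t) = 120·t^3 - 240·t^2 + 24·t + 30 3 veces. La integral de la sacudida, con a(0) = 8, da la aceleración: a(t) = 30·t^4 - 80·t^3 + 12·t^2 + 30·t + 8. La antiderivada de la aceleración es la velocidad. Usando v(0) = -4, obtenemos v(t) = 6·t^5 - 20·t^4 + 4·t^3 + 15·t^2 + 8·t - 4. Tomando ∫v(t)dt y aplicando x(0) = 4, encontramos x(t) = t^6 - 4·t^5 + t^4 + 5·t^3 + 4·t^2 - 4·t + 4. Usando x(t) = t^6 - 4·t^5 + t^4 + 5·t^3 + 4·t^2 - 4·t + 4 y sustituyendo t = 8.376491904508145, encontramos x = 188596.367161320.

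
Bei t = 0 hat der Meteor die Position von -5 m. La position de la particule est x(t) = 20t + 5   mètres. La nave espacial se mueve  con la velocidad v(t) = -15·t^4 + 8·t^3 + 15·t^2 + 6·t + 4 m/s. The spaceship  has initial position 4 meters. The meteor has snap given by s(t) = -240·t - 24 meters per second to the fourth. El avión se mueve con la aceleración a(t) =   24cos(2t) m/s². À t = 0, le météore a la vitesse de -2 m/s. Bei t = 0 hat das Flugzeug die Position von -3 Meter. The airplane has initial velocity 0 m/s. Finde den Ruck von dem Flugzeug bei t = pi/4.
Ausgehend von der Beschleunigung a(t) = 24·cos(2·t), nehmen wir 1 Ableitung. Durch Ableiten von der Beschleunigung erhalten wir den Ruck: j(t) = -48·sin(2·t). Mit j(t) = -48·sin(2·t) und Einsetzen von t = pi/4, finden wir j = -48.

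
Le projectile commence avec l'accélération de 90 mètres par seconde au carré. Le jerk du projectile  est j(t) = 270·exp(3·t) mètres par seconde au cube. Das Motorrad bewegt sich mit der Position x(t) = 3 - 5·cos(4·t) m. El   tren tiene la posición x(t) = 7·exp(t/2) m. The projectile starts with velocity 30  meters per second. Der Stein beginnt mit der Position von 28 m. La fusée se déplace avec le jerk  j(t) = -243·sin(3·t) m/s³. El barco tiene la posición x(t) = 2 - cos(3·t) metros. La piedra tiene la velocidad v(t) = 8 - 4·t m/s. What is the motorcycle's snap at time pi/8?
Starting from position x(t) = 3 - 5·cos(4·t), we take 4 derivatives. Taking d/dt of x(t), we find v(t) = 20·sin(4·t). Taking d/dt of v(t), we find a(t) = 80·cos(4·t). Taking d/dt of a(t), we find j(t) = -320·sin(4·t). The derivative of jerk gives snap: s(t) = -1280·cos(4·t). We have snap s(t) = -1280·cos(4·t). Substituting t = pi/8: s(pi/8) = 0.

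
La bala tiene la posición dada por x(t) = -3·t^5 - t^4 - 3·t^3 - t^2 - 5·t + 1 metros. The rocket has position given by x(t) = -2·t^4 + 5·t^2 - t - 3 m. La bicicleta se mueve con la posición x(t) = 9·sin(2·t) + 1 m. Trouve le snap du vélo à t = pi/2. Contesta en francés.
En partant de la position x(t) = 9·sin(2·t) + 1, nous prenons 4 dérivées. En prenant d/dt de x(t), nous trouvons v(t) = 18·cos(2·t). En prenant d/dt de v(t), nous trouvons a(t) = -36·sin(2·t). La dérivée de l'accélération donne le jerk: j(t) = -72·cos(2·t). En dérivant le jerk, nous obtenons le snap: s(t) = 144·sin(2·t). Nous avons le snap s(t) = 144·sin(2·t). En substituant t = pi/2: s(pi/2) = 0.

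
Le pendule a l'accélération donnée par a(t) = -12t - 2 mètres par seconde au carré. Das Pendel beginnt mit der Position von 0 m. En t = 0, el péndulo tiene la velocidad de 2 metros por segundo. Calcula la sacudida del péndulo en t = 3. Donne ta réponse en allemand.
Um dies zu lösen, müssen wir 1 Ableitung unserer Gleichung für die Beschleunigung a(t) = -12·t - 2 nehmen. Die Ableitung von der Beschleunigung ergibt den Ruck: j(t) = -12. Wir haben den Ruck j(t) = -12. Durch Einsetzen von t = 3: j(3) = -12.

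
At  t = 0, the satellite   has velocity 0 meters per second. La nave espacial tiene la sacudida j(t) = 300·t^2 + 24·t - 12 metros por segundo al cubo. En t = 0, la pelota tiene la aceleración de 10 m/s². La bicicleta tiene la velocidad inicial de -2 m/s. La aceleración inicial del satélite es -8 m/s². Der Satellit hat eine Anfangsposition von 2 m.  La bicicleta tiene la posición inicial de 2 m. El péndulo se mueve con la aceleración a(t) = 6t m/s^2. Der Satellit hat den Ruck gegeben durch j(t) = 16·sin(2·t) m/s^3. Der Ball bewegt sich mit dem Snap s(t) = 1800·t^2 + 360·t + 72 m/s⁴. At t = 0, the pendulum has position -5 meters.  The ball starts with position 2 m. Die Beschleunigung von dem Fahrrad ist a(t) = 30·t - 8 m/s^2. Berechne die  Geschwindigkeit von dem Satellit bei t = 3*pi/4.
Wir müssen das Integral unserer Gleichung für den Ruck j(t) = 16·sin(2·t) 2-mal finden. Die Stammfunktion von dem Ruck, mit a(0) = -8, ergibt die Beschleunigung: a(t) = -8·cos(2·t). Mit ∫a(t)dt und Anwendung von v(0) = 0, finden wir v(t) = -4·sin(2·t). Wir haben die Geschwindigkeit v(t) = -4·sin(2·t). Durch Einsetzen von t = 3*pi/4: v(3*pi/4) = 4.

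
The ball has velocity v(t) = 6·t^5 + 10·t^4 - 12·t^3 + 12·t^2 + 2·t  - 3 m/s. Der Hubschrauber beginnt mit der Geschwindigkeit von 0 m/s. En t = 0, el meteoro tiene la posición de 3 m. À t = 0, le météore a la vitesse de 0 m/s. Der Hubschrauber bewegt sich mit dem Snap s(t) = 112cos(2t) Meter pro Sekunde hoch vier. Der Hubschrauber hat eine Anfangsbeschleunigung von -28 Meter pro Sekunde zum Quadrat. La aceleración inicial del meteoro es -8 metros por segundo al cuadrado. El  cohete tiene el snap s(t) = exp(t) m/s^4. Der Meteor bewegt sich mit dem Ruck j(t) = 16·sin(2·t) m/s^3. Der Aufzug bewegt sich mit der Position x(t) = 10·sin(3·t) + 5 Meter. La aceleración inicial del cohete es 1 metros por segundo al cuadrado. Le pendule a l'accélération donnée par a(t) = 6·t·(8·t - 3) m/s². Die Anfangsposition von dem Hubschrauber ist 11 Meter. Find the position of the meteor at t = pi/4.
To solve this, we need to take 3 integrals of our jerk equation j(t) = 16·sin(2·t). Finding the integral of j(t) and using a(0) = -8: a(t) = -8·cos(2·t). The antiderivative of acceleration is velocity. Using v(0) = 0, we get v(t) = -4·sin(2·t). Taking ∫v(t)dt and applying x(0) = 3, we find x(t) = 2·cos(2·t) + 1. We have position x(t) = 2·cos(2·t) + 1. Substituting t = pi/4: x(pi/4) = 1.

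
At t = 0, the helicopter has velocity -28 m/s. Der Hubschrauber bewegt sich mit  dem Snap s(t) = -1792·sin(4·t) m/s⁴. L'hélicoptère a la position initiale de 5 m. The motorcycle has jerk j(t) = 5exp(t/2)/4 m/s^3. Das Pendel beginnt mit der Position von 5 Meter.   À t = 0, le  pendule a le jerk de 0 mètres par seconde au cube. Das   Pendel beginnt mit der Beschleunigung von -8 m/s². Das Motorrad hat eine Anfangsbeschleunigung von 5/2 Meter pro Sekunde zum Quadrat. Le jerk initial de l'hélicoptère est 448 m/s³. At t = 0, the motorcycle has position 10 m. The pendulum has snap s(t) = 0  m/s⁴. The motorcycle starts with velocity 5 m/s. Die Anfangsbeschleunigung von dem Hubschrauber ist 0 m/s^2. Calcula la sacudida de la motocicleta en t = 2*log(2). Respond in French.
En utilisant j(t) = 5·exp(t/2)/4 et en substituant t = 2*log(2), nous trouvons j = 5/2.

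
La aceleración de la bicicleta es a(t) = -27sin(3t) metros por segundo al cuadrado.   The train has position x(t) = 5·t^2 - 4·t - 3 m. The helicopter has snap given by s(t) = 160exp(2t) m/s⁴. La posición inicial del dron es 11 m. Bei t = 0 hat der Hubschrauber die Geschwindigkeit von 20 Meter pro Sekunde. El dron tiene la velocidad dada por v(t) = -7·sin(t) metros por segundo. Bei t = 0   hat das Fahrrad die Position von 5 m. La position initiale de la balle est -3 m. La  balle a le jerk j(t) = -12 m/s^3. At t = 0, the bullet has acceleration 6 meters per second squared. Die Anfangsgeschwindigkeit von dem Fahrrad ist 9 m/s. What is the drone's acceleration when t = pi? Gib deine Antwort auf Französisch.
En partant de la vitesse v(t) = -7·sin(t), nous prenons 1 dérivée. La dérivée de la vitesse donne l'accélération: a(t) = -7·cos(t). De l'équation de l'accélération a(t) = -7·cos(t), nous substituons t = pi pour obtenir a = 7.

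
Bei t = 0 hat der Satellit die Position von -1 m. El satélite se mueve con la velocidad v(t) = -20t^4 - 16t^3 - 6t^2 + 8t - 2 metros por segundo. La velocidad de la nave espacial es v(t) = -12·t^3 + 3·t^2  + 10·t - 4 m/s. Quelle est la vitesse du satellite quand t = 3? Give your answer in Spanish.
De la ecuación de la velocidad v(t) = -20·t^4 - 16·t^3 - 6·t^2 + 8·t - 2, sustituimos t = 3 para obtener v = -2084.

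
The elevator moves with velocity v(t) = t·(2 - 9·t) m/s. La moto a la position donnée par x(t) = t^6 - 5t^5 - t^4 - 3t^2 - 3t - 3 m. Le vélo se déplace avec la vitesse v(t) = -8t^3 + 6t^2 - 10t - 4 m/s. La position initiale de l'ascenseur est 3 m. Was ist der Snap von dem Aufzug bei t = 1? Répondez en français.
En partant de la vitesse v(t) = t·(2 - 9·t), nous prenons 3 dérivées. En prenant d/dt de v(t), nous trouvons a(t) = 2 - 18·t. En prenant d/dt de a(t), nous trouvons j(t) = -18. En dérivant le jerk, nous obtenons le snap: s(t) = 0. Nous avons le snap s(t) = 0. En substituant t = 1: s(1) = 0.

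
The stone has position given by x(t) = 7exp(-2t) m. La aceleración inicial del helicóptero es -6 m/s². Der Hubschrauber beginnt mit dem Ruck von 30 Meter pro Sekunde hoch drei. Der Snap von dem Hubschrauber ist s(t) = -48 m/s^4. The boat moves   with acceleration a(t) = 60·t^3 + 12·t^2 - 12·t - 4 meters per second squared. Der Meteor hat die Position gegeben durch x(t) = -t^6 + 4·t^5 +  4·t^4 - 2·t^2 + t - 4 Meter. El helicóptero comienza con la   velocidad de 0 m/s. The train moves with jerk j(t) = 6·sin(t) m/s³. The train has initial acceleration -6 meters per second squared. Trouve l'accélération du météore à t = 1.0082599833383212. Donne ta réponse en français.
Nous devons dériver notre équation de la position x(t) = -t^6 + 4·t^5 + 4·t^4 - 2·t^2 + t - 4 2 fois. La dérivée de la position donne la vitesse: v(t) = -6·t^5 + 20·t^4 + 16·t^3 - 4·t + 1. En prenant d/dt de v(t), nous trouvons a(t) = -30·t^4 + 80·t^3 + 48·t^2 - 4. De l'équation de l'accélération a(t) = -30·t^4 + 80·t^3 + 48·t^2 - 4, nous substituons t = 1.0082599833383212 pour obtenir a = 95.7915022702387.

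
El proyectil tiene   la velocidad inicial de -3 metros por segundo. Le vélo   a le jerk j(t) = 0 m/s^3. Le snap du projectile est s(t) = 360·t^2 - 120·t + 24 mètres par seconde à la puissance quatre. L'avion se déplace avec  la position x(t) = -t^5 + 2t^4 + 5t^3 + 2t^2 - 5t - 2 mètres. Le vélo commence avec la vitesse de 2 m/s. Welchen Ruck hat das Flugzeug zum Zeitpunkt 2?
Um dies zu lösen, müssen wir 3 Ableitungen unserer Gleichung für die Position x(t) = -t^5 + 2·t^4 + 5·t^3 + 2·t^2 - 5·t - 2 nehmen. Mit d/dt von x(t) finden wir v(t) = -5·t^4 + 8·t^3 + 15·t^2 + 4·t - 5. Durch Ableiten von der Geschwindigkeit erhalten wir die Beschleunigung: a(t) = -20·t^3 + 24·t^2 + 30·t + 4. Mit d/dt von a(t) finden wir j(t) = -60·t^2 + 48·t + 30. Wir haben den Ruck j(t) = -60·t^2 + 48·t + 30. Durch Einsetzen von t = 2: j(2) = -114.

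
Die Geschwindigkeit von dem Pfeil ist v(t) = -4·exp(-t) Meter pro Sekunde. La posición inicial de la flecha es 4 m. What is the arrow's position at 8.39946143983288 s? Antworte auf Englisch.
To find the answer, we compute 1 antiderivative of v(t) = -4·exp(-t). The antiderivative of velocity is position. Using x(0) = 4, we get x(t) = 4·exp(-t). From the given position equation x(t) = 4·exp(-t), we substitute t = 8.39946143983288 to get x = 0.000899953845517782.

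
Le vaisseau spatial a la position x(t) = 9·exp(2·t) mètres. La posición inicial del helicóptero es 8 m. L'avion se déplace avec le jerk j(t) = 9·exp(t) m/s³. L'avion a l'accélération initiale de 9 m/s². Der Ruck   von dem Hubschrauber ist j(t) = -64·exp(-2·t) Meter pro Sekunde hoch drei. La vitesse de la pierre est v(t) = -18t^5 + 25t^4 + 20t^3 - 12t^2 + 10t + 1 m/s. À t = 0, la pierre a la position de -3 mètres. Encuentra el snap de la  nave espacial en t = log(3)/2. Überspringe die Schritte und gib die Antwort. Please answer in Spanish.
En t = log(3)/2, s = 432.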